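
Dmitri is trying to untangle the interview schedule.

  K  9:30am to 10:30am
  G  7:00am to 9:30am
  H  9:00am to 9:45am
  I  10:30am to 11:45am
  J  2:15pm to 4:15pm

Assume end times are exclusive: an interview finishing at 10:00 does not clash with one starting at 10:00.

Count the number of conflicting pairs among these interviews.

2

Check each pair: they overlap iff neither finishes before the other starts.
Sorted by start: G, H, K, I, J.
H starts before G ends → G and H overlap.
K starts exactly when G ends (back-to-back, no overlap), so nothing later overlaps G either.
K starts before H ends → H and K overlap.
I starts after H ends, so nothing later overlaps H either.
I starts exactly when K ends (back-to-back, no overlap), so nothing later overlaps K either.
J starts after I ends.
Overlapping pairs: G & H, H & K — 2 in total.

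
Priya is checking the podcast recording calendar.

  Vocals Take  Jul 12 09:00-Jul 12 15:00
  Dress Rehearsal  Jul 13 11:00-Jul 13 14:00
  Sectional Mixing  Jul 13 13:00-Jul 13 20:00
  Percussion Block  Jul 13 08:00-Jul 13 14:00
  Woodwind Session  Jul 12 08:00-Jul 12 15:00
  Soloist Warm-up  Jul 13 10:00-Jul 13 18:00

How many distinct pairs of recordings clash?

Sorted by start: Woodwind Session, Vocals Take, Percussion Block, Soloist Warm-up, Dress Rehearsal, Sectional Mixing.
Vocals Take starts before Woodwind Session ends → Woodwind Session and Vocals Take overlap.
Percussion Block starts after Woodwind Session ends — done with Woodwind Session.
Percussion Block starts after Vocals Take ends — done with Vocals Take.
Soloist Warm-up starts before Percussion Block ends → Percussion Block and Soloist Warm-up overlap.
Dress Rehearsal starts before Percussion Block ends → Percussion Block and Dress Rehearsal overlap.
Sectional Mixing starts before Percussion Block ends → Percussion Block and Sectional Mixing overlap.
Dress Rehearsal starts before Soloist Warm-up ends → Soloist Warm-up and Dress Rehearsal overlap.
Sectional Mixing starts before Soloist Warm-up ends → Soloist Warm-up and Sectional Mixing overlap.
Sectional Mixing starts before Dress Rehearsal ends → Dress Rehearsal and Sectional Mixing overlap.
Overlapping pairs: Dress Rehearsal & Percussion Block, Dress Rehearsal & Sectional Mixing, Dress Rehearsal & Soloist Warm-up, Percussion Block & Sectional Mixing, Percussion Block & Soloist Warm-up, Sectional Mixing & Soloist Warm-up, Vocals Take & Woodwind Session — 7 in total.

7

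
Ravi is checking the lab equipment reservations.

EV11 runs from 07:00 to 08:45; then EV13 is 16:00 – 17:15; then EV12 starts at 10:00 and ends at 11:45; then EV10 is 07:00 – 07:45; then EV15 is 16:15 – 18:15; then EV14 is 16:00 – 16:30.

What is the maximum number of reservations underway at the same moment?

3

Walk through starts and ends in time order (an end at T is processed before a start at T):
07:00 start EV10 → 1
07:00 start EV11 → 2
07:45 end EV10 → 1
08:45 end EV11 → 0
10:00 start EV12 → 1
11:45 end EV12 → 0
16:00 start EV13 → 1
16:00 start EV14 → 2
16:15 start EV15 → 3
16:30 end EV14 → 2
17:15 end EV13 → 1
18:15 end EV15 → 0
Peak is 3, at 16:15 (EV13, EV14, EV15).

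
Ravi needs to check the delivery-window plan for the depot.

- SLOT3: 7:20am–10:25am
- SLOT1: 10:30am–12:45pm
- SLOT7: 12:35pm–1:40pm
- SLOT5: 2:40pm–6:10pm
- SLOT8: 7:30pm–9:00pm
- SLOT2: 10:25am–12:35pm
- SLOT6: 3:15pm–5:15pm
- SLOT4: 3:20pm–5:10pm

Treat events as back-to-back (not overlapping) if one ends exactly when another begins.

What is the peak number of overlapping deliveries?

3

Walk through starts and ends in time order (an end at T is processed before a start at T):
7:20am start SLOT3 → 1
10:25am end SLOT3 → 0
10:25am start SLOT2 → 1
10:30am start SLOT1 → 2
12:35pm end SLOT2 → 1
12:35pm start SLOT7 → 2
12:45pm end SLOT1 → 1
1:40pm end SLOT7 → 0
2:40pm start SLOT5 → 1
3:15pm start SLOT6 → 2
3:20pm start SLOT4 → 3
5:10pm end SLOT4 → 2
5:15pm end SLOT6 → 1
6:10pm end SLOT5 → 0
7:30pm start SLOT8 → 1
9:00pm end SLOT8 → 0
Peak is 3, at 3:20pm (SLOT4, SLOT5, SLOT6).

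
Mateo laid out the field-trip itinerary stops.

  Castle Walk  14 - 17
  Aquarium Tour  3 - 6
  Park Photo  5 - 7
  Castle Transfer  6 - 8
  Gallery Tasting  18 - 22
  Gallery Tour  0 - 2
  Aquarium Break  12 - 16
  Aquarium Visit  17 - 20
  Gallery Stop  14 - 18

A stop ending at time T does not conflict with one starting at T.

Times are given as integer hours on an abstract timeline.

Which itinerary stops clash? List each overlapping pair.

Sorted by start: Gallery Tour, Aquarium Tour, Park Photo, Castle Transfer, Aquarium Break, Castle Walk, Gallery Stop, Aquarium Visit, Gallery Tasting.
Aquarium Tour starts after Gallery Tour ends; Gallery Tour is clear from here.
Park Photo starts before Aquarium Tour ends → Aquarium Tour and Park Photo overlap.
Castle Transfer starts exactly when Aquarium Tour ends (back-to-back, no overlap); Aquarium Tour is clear from here.
Castle Transfer starts before Park Photo ends → Park Photo and Castle Transfer overlap.
Aquarium Break starts after Park Photo ends; Park Photo is clear from here.
Aquarium Break starts after Castle Transfer ends; Castle Transfer is clear from here.
Castle Walk starts before Aquarium Break ends → Aquarium Break and Castle Walk overlap.
Gallery Stop starts before Aquarium Break ends → Aquarium Break and Gallery Stop overlap.
Aquarium Visit starts after Aquarium Break ends; Aquarium Break is clear from here.
Gallery Stop starts before Castle Walk ends → Castle Walk and Gallery Stop overlap.
Aquarium Visit starts exactly when Castle Walk ends (back-to-back, no overlap); Castle Walk is clear from here.
Aquarium Visit starts before Gallery Stop ends → Gallery Stop and Aquarium Visit overlap.
Gallery Tasting starts exactly when Gallery Stop ends (back-to-back, no overlap).
Gallery Tasting starts before Aquarium Visit ends → Aquarium Visit and Gallery Tasting overlap.

Aquarium Break & Castle Walk, Aquarium Break & Gallery Stop, Aquarium Tour & Park Photo, Aquarium Visit & Gallery Stop, Aquarium Visit & Gallery Tasting, Castle Transfer & Park Photo, Castle Walk & Gallery Stop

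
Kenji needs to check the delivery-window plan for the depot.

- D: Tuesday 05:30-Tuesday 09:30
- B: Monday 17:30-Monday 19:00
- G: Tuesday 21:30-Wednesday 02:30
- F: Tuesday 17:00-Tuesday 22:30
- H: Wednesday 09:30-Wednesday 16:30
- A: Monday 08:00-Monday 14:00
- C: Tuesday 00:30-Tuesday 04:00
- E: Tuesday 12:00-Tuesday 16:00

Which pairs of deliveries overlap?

Sorted by start: A, B, C, D, E, F, G, H.
B starts after A ends; A is clear from here.
C starts after B ends; B is clear from here.
D starts after C ends; C is clear from here.
E starts after D ends; D is clear from here.
F starts after E ends; E is clear from here.
G starts before F ends → F and G overlap.
H starts after F ends.
H starts after G ends.

F & G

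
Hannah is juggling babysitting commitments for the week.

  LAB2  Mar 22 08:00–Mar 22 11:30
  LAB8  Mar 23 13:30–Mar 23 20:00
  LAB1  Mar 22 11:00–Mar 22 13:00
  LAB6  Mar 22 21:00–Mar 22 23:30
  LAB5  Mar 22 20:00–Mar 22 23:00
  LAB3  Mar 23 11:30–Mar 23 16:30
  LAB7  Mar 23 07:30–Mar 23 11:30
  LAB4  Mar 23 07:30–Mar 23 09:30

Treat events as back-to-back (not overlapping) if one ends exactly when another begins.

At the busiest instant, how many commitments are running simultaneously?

2

Sweep the timeline, counting +1 at each start and −1 at each end (ends before starts at a tie):
Mar 22 08:00 start LAB2 → 1
Mar 22 11:00 start LAB1 → 2
Mar 22 11:30 end LAB2 → 1
Mar 22 13:00 end LAB1 → 0
Mar 22 20:00 start LAB5 → 1
Mar 22 21:00 start LAB6 → 2
Mar 22 23:00 end LAB5 → 1
Mar 22 23:30 end LAB6 → 0
Mar 23 07:30 start LAB4 → 1
Mar 23 07:30 start LAB7 → 2
Mar 23 09:30 end LAB4 → 1
Mar 23 11:30 end LAB7 → 0
Mar 23 11:30 start LAB3 → 1
Mar 23 13:30 start LAB8 → 2
Mar 23 16:30 end LAB3 → 1
Mar 23 20:00 end LAB8 → 0
Peak is 2, at Mar 22 11:00 (LAB1, LAB2).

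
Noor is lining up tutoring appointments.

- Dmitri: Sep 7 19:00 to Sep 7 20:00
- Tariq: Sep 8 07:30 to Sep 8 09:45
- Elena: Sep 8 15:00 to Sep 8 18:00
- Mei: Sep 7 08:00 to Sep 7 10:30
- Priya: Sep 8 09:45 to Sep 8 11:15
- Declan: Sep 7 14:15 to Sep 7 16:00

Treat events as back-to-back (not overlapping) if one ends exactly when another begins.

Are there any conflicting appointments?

Sorted by start: Mei, Declan, Dmitri, Tariq, Priya, Elena.
Declan starts after Mei ends — done with Mei.
Dmitri starts after Declan ends — done with Declan.
Tariq starts after Dmitri ends — done with Dmitri.
Priya starts exactly when Tariq ends (back-to-back, no overlap) — done with Tariq.
Elena starts after Priya ends.
Every pair is clear; the schedule has no overlaps.

No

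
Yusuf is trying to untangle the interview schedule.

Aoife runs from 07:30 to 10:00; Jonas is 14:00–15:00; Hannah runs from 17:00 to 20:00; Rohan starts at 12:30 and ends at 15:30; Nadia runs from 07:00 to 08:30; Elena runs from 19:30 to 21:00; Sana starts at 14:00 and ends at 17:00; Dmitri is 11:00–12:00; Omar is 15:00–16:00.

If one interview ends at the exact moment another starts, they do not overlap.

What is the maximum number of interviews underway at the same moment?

Sweep the timeline, counting +1 at each start and −1 at each end (ends before starts at a tie):
07:00 start Nadia → 1
07:30 start Aoife → 2
08:30 end Nadia → 1
10:00 end Aoife → 0
11:00 start Dmitri → 1
12:00 end Dmitri → 0
12:30 start Rohan → 1
14:00 start Jonas → 2
14:00 start Sana → 3
15:00 end Jonas → 2
15:00 start Omar → 3
15:30 end Rohan → 2
16:00 end Omar → 1
17:00 end Sana → 0
17:00 start Hannah → 1
19:30 start Elena → 2
20:00 end Hannah → 1
21:00 end Elena → 0
Peak is 3, at 14:00 (Jonas, Rohan, Sana).

3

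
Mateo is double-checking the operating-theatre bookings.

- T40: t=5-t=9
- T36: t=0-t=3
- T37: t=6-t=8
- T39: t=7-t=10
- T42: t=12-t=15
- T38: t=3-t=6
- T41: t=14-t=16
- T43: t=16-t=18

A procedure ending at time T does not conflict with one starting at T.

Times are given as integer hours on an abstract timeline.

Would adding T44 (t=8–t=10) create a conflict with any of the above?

T36: ends t=3 at or before T44 starts t=8 → clear.
T38: ends t=6 at or before T44 starts t=8 → clear.
T40: starts t=5 before T44 ends t=10, and ends t=9 after T44 starts t=8 → overlap.
T37: ends t=8 at or before T44 starts t=8 → clear.
T39: starts t=7 before T44 ends t=10, and ends t=10 after T44 starts t=8 → overlap.
T42: starts t=12 at or after T44 ends t=10 → clear.
T41: starts t=14 at or after T44 ends t=10 → clear.
T43: starts t=16 at or after T44 ends t=10 → clear.
T44 overlaps T39, T40.

Yes — it overlaps T39, T40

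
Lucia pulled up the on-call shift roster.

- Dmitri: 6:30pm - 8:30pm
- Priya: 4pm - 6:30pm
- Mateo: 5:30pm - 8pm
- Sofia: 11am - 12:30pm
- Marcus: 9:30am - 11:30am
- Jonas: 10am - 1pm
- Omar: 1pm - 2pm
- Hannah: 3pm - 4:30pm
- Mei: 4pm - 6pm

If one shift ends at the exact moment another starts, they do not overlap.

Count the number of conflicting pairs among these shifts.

9

Check each pair: they overlap iff neither finishes before the other starts.
Sorted by start: Marcus, Jonas, Sofia, Omar, Hannah, Mei, Priya, Mateo, Dmitri.
Jonas starts before Marcus ends → Marcus and Jonas overlap.
Sofia starts before Marcus ends → Marcus and Sofia overlap.
Omar starts after Marcus ends, so nothing later overlaps Marcus either.
Sofia starts before Jonas ends → Jonas and Sofia overlap.
Omar starts exactly when Jonas ends (back-to-back, no overlap), so nothing later overlaps Jonas either.
Omar starts after Sofia ends, so nothing later overlaps Sofia either.
Hannah starts after Omar ends, so nothing later overlaps Omar either.
Mei starts before Hannah ends → Hannah and Mei overlap.
Priya starts before Hannah ends → Hannah and Priya overlap.
Mateo starts after Hannah ends, so nothing later overlaps Hannah either.
Priya starts before Mei ends → Mei and Priya overlap.
Mateo starts before Mei ends → Mei and Mateo overlap.
Dmitri starts after Mei ends.
Mateo starts before Priya ends → Priya and Mateo overlap.
Dmitri starts exactly when Priya ends (back-to-back, no overlap).
Dmitri starts before Mateo ends → Mateo and Dmitri overlap.
Overlapping pairs: Dmitri & Mateo, Hannah & Mei, Hannah & Priya, Jonas & Marcus, Jonas & Sofia, Marcus & Sofia, Mateo & Mei, Mateo & Priya, Mei & Priya — 9 in total.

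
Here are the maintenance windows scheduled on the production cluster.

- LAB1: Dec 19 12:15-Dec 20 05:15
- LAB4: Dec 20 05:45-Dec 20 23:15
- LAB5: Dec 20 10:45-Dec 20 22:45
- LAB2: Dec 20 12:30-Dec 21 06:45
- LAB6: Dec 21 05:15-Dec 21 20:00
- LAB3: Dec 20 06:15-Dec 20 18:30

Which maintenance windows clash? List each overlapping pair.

Sorted by start: LAB1, LAB4, LAB3, LAB5, LAB2, LAB6.
LAB4 starts after LAB1 ends, so LAB1 has no further overlaps.
LAB3 starts before LAB4 ends → LAB4 and LAB3 overlap.
LAB5 starts before LAB4 ends → LAB4 and LAB5 overlap.
LAB2 starts before LAB4 ends → LAB4 and LAB2 overlap.
LAB6 starts after LAB4 ends.
LAB5 starts before LAB3 ends → LAB3 and LAB5 overlap.
LAB2 starts before LAB3 ends → LAB3 and LAB2 overlap.
LAB6 starts after LAB3 ends.
LAB2 starts before LAB5 ends → LAB5 and LAB2 overlap.
LAB6 starts after LAB5 ends.
LAB6 starts before LAB2 ends → LAB2 and LAB6 overlap.

LAB2 & LAB3, LAB2 & LAB4, LAB2 & LAB5, LAB2 & LAB6, LAB3 & LAB4, LAB3 & LAB5, LAB4 & LAB5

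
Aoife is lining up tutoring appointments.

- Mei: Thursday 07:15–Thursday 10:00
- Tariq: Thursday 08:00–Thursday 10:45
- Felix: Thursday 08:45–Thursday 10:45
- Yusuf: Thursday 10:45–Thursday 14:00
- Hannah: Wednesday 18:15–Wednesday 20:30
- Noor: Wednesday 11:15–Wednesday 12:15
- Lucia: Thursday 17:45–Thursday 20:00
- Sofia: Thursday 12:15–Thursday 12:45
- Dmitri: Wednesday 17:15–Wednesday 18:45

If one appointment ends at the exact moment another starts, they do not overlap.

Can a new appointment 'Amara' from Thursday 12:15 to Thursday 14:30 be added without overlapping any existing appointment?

Noor: ends Wednesday 12:15 at or before Amara starts Thursday 12:15 → clear.
Dmitri: ends Wednesday 18:45 at or before Amara starts Thursday 12:15 → clear.
Hannah: ends Wednesday 20:30 at or before Amara starts Thursday 12:15 → clear.
Mei: ends Thursday 10:00 at or before Amara starts Thursday 12:15 → clear.
Tariq: ends Thursday 10:45 at or before Amara starts Thursday 12:15 → clear.
Felix: ends Thursday 10:45 at or before Amara starts Thursday 12:15 → clear.
Yusuf: starts Thursday 10:45 before Amara ends Thursday 14:30, and ends Thursday 14:00 after Amara starts Thursday 12:15 → overlap.
Sofia: starts Thursday 12:15 before Amara ends Thursday 14:30, and ends Thursday 12:45 after Amara starts Thursday 12:15 → overlap.
Lucia: starts Thursday 17:45 at or after Amara ends Thursday 14:30 → clear.
Amara overlaps Yusuf, Sofia.

No — it overlaps Sofia, Yusuf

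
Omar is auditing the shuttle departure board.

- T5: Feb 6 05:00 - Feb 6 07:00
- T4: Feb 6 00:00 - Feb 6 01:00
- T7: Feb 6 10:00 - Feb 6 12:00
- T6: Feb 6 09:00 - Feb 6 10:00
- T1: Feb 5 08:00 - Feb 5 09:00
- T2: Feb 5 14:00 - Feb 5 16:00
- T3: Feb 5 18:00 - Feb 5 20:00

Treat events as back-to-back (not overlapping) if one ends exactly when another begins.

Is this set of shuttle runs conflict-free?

Sorted by start: T1, T2, T3, T4, T5, T6, T7.
T2 starts after T1 ends; T1 is clear from here.
T3 starts after T2 ends; T2 is clear from here.
T4 starts after T3 ends; T3 is clear from here.
T5 starts after T4 ends; T4 is clear from here.
T6 starts after T5 ends; T5 is clear from here.
T7 starts exactly when T6 ends (back-to-back, no overlap).
Every pair is clear; the schedule has no overlaps.

Yes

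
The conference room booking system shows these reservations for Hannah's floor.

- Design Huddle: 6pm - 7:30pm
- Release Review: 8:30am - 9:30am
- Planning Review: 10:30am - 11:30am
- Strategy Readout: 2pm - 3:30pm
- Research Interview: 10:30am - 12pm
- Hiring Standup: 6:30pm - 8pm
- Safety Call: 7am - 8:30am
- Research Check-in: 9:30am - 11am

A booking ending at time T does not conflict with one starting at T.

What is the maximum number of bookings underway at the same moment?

Walk through starts and ends in time order (an end at T is processed before a start at T):
7am start Safety Call → 1
8:30am end Safety Call → 0
8:30am start Release Review → 1
9:30am end Release Review → 0
9:30am start Research Check-in → 1
10:30am start Planning Review → 2
10:30am start Research Interview → 3
11am end Research Check-in → 2
11:30am end Planning Review → 1
12pm end Research Interview → 0
2pm start Strategy Readout → 1
3:30pm end Strategy Readout → 0
6pm start Design Huddle → 1
6:30pm start Hiring Standup → 2
7:30pm end Design Huddle → 1
8pm end Hiring Standup → 0
Peak is 3, at 10:30am (Planning Review, Research Check-in, Research Interview).

3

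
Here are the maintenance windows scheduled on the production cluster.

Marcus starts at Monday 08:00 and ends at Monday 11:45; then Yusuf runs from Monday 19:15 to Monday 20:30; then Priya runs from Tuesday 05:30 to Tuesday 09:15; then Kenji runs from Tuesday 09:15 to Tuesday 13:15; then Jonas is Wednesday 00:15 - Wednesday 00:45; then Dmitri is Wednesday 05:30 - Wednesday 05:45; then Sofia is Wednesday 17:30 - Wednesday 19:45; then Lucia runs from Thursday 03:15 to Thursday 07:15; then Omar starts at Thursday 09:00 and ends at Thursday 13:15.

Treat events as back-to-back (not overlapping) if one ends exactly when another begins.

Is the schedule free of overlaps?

Sorted by start: Marcus, Yusuf, Priya, Kenji, Jonas, Dmitri, Sofia, Lucia, Omar.
Yusuf starts after Marcus ends — done with Marcus.
Priya starts after Yusuf ends — done with Yusuf.
Kenji starts exactly when Priya ends (back-to-back, no overlap) — done with Priya.
Jonas starts after Kenji ends — done with Kenji.
Dmitri starts after Jonas ends — done with Jonas.
Sofia starts after Dmitri ends — done with Dmitri.
Lucia starts after Sofia ends — done with Sofia.
Omar starts after Lucia ends.
Every pair is clear; the schedule has no overlaps.

Yes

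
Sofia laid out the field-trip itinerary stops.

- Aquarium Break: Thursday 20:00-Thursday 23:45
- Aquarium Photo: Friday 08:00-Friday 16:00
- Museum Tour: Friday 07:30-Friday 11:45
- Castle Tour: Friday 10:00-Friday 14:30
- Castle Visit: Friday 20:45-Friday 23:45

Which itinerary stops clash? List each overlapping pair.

Aquarium Photo & Castle Tour, Aquarium Photo & Museum Tour, Castle Tour & Museum Tour

Sorted by start: Aquarium Break, Museum Tour, Aquarium Photo, Castle Tour, Castle Visit.
Museum Tour starts after Aquarium Break ends — done with Aquarium Break.
Aquarium Photo starts before Museum Tour ends → Museum Tour and Aquarium Photo overlap.
Castle Tour starts before Museum Tour ends → Museum Tour and Castle Tour overlap.
Castle Visit starts after Museum Tour ends.
Castle Tour starts before Aquarium Photo ends → Aquarium Photo and Castle Tour overlap.
Castle Visit starts after Aquarium Photo ends.
Castle Visit starts after Castle Tour ends.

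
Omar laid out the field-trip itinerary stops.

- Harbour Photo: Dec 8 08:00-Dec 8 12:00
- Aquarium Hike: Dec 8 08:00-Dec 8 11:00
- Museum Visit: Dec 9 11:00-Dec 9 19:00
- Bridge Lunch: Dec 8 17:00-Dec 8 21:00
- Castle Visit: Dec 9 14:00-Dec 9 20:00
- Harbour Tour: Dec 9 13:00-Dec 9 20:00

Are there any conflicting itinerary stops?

Yes

Sorted by start: Harbour Photo, Aquarium Hike, Bridge Lunch, Museum Visit, Harbour Tour, Castle Visit.
Aquarium Hike starts before Harbour Photo ends → Harbour Photo and Aquarium Hike overlap.
That's a conflict, so the schedule is not conflict-free.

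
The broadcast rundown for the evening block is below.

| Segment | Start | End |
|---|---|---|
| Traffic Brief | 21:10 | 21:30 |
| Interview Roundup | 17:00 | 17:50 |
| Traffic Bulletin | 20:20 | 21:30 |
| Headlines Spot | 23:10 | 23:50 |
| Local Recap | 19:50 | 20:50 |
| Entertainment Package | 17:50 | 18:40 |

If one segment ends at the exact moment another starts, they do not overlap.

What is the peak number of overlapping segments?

2

Sweep the timeline, counting +1 at each start and −1 at each end (ends before starts at a tie):
17:00 start Interview Roundup → 1
17:50 end Interview Roundup → 0
17:50 start Entertainment Package → 1
18:40 end Entertainment Package → 0
19:50 start Local Recap → 1
20:20 start Traffic Bulletin → 2
20:50 end Local Recap → 1
21:10 start Traffic Brief → 2
21:30 end Traffic Brief → 1
21:30 end Traffic Bulletin → 0
23:10 start Headlines Spot → 1
23:50 end Headlines Spot → 0
Peak is 2, at 20:20 (Local Recap, Traffic Bulletin).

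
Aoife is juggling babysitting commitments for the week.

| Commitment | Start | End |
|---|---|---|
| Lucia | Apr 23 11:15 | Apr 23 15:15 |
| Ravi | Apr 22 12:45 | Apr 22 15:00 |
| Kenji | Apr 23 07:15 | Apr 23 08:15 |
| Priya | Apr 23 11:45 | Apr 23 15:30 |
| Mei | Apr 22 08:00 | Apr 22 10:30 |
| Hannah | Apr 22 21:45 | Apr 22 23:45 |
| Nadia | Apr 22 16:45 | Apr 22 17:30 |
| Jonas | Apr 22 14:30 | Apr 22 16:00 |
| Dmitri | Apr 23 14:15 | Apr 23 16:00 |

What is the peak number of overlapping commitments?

3

Sort all start/end points and keep a running count:
Apr 22 08:00 start Mei → 1
Apr 22 10:30 end Mei → 0
Apr 22 12:45 start Ravi → 1
Apr 22 14:30 start Jonas → 2
Apr 22 15:00 end Ravi → 1
Apr 22 16:00 end Jonas → 0
Apr 22 16:45 start Nadia → 1
Apr 22 17:30 end Nadia → 0
Apr 22 21:45 start Hannah → 1
Apr 22 23:45 end Hannah → 0
Apr 23 07:15 start Kenji → 1
Apr 23 08:15 end Kenji → 0
Apr 23 11:15 start Lucia → 1
Apr 23 11:45 start Priya → 2
Apr 23 14:15 start Dmitri → 3
Apr 23 15:15 end Lucia → 2
Apr 23 15:30 end Priya → 1
Apr 23 16:00 end Dmitri → 0
Peak is 3, at Apr 23 14:15 (Dmitri, Lucia, Priya).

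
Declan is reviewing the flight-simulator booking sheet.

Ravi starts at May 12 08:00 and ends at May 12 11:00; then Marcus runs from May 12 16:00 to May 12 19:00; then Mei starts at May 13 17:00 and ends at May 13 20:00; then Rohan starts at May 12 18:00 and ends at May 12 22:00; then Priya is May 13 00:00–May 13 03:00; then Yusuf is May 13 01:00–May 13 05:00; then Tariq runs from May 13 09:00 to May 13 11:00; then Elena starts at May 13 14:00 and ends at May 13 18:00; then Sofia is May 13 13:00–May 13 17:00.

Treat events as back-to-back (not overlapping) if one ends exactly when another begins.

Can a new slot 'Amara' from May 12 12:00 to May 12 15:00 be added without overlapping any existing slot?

Ravi: ends May 12 11:00 at or before Amara starts May 12 12:00 → clear.
Marcus: starts May 12 16:00 at or after Amara ends May 12 15:00 → clear.
Rohan: starts May 12 18:00 at or after Amara ends May 12 15:00 → clear.
Priya: starts May 13 00:00 at or after Amara ends May 12 15:00 → clear.
Yusuf: starts May 13 01:00 at or after Amara ends May 12 15:00 → clear.
Tariq: starts May 13 09:00 at or after Amara ends May 12 15:00 → clear.
Sofia: starts May 13 13:00 at or after Amara ends May 12 15:00 → clear.
Elena: starts May 13 14:00 at or after Amara ends May 12 15:00 → clear.
Mei: starts May 13 17:00 at or after Amara ends May 12 15:00 → clear.

Yes — the slot is free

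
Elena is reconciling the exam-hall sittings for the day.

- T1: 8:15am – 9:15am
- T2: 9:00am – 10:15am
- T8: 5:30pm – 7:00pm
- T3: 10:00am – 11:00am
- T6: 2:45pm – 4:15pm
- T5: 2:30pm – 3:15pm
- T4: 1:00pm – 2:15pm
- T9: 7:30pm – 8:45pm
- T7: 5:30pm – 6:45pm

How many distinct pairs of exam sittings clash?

4

Sorted by start: T1, T2, T3, T4, T5, T6, T7, T8, T9.
T2 starts before T1 ends → T1 and T2 overlap.
T3 starts after T1 ends — done with T1.
T3 starts before T2 ends → T2 and T3 overlap.
T4 starts after T2 ends — done with T2.
T4 starts after T3 ends — done with T3.
T5 starts after T4 ends — done with T4.
T6 starts before T5 ends → T5 and T6 overlap.
T7 starts after T5 ends — done with T5.
T7 starts after T6 ends — done with T6.
T8 starts before T7 ends → T7 and T8 overlap.
T9 starts after T7 ends.
T9 starts after T8 ends.
Overlapping pairs: T1 & T2, T2 & T3, T5 & T6, T7 & T8 — 4 in total.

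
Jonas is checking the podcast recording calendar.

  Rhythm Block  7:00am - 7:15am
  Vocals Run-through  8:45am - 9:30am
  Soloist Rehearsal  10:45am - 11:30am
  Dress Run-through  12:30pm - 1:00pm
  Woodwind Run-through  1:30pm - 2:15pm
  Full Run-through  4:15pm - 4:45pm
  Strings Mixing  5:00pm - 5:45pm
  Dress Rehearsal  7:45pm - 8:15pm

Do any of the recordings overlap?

No

Two intervals overlap when each starts before the other ends.
Sorted by start: Rhythm Block, Vocals Run-through, Soloist Rehearsal, Dress Run-through, Woodwind Run-through, Full Run-through, Strings Mixing, Dress Rehearsal.
Vocals Run-through starts after Rhythm Block ends, so Rhythm Block has no further overlaps.
Soloist Rehearsal starts after Vocals Run-through ends, so Vocals Run-through has no further overlaps.
Dress Run-through starts after Soloist Rehearsal ends, so Soloist Rehearsal has no further overlaps.
Woodwind Run-through starts after Dress Run-through ends, so Dress Run-through has no further overlaps.
Full Run-through starts after Woodwind Run-through ends, so Woodwind Run-through has no further overlaps.
Strings Mixing starts after Full Run-through ends, so Full Run-through has no further overlaps.
Dress Rehearsal starts after Strings Mixing ends.
Every pair is clear; the schedule has no overlaps.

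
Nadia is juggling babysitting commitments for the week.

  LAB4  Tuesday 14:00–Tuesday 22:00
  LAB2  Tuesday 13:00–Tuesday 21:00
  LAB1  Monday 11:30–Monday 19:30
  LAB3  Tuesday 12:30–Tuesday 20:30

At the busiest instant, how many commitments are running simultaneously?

3

Walk through starts and ends in time order (an end at T is processed before a start at T):
Monday 11:30 start LAB1 → 1
Monday 19:30 end LAB1 → 0
Tuesday 12:30 start LAB3 → 1
Tuesday 13:00 start LAB2 → 2
Tuesday 14:00 start LAB4 → 3
Tuesday 20:30 end LAB3 → 2
Tuesday 21:00 end LAB2 → 1
Tuesday 22:00 end LAB4 → 0
Peak is 3, at Tuesday 14:00 (LAB2, LAB3, LAB4).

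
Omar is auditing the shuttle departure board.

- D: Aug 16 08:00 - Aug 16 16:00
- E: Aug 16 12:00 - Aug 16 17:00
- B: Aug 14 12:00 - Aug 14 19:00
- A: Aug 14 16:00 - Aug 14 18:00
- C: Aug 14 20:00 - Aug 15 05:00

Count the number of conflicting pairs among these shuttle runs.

Check each pair: they overlap iff neither finishes before the other starts.
Sorted by start: B, A, C, D, E.
A starts before B ends → B and A overlap.
C starts after B ends, so nothing later overlaps B either.
C starts after A ends, so nothing later overlaps A either.
D starts after C ends, so nothing later overlaps C either.
E starts before D ends → D and E overlap.
Overlapping pairs: A & B, D & E — 2 in total.

2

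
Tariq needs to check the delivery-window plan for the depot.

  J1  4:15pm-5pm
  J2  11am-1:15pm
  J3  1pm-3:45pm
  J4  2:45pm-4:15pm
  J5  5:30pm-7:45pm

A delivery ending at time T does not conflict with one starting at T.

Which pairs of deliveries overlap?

J2 & J3, J3 & J4

Sorted by start: J2, J3, J4, J1, J5.
J3 starts before J2 ends → J2 and J3 overlap.
J4 starts after J2 ends, so J2 has no further overlaps.
J4 starts before J3 ends → J3 and J4 overlap.
J1 starts after J3 ends, so J3 has no further overlaps.
J1 starts exactly when J4 ends (back-to-back, no overlap), so J4 has no further overlaps.
J5 starts after J1 ends.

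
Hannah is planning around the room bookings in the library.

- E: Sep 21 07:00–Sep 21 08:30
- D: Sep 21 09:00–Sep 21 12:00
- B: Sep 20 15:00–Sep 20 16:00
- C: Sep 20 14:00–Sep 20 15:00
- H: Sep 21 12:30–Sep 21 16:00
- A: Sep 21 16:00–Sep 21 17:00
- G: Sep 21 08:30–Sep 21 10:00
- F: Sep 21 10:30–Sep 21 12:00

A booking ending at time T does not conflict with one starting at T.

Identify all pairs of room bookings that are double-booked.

D & F, D & G

Check each pair: they overlap iff neither finishes before the other starts.
Sorted by start: C, B, E, G, D, F, H, A.
B starts exactly when C ends (back-to-back, no overlap) — done with C.
E starts after B ends — done with B.
G starts exactly when E ends (back-to-back, no overlap) — done with E.
D starts before G ends → G and D overlap.
F starts after G ends — done with G.
F starts before D ends → D and F overlap.
H starts after D ends — done with D.
H starts after F ends — done with F.
A starts exactly when H ends (back-to-back, no overlap).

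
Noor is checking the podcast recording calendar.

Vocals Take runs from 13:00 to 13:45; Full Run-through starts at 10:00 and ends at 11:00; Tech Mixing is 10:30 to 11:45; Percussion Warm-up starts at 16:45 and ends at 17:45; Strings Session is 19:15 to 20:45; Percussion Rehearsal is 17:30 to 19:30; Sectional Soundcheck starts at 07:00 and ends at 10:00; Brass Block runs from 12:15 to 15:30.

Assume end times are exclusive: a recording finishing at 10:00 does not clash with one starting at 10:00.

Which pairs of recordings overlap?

Sorted by start: Sectional Soundcheck, Full Run-through, Tech Mixing, Brass Block, Vocals Take, Percussion Warm-up, Percussion Rehearsal, Strings Session.
Full Run-through starts exactly when Sectional Soundcheck ends (back-to-back, no overlap) — done with Sectional Soundcheck.
Tech Mixing starts before Full Run-through ends → Full Run-through and Tech Mixing overlap.
Brass Block starts after Full Run-through ends — done with Full Run-through.
Brass Block starts after Tech Mixing ends — done with Tech Mixing.
Vocals Take starts before Brass Block ends → Brass Block and Vocals Take overlap.
Percussion Warm-up starts after Brass Block ends — done with Brass Block.
Percussion Warm-up starts after Vocals Take ends — done with Vocals Take.
Percussion Rehearsal starts before Percussion Warm-up ends → Percussion Warm-up and Percussion Rehearsal overlap.
Strings Session starts after Percussion Warm-up ends.
Strings Session starts before Percussion Rehearsal ends → Percussion Rehearsal and Strings Session overlap.

Brass Block & Vocals Take, Full Run-through & Tech Mixing, Percussion Rehearsal & Percussion Warm-up, Percussion Rehearsal & Strings Session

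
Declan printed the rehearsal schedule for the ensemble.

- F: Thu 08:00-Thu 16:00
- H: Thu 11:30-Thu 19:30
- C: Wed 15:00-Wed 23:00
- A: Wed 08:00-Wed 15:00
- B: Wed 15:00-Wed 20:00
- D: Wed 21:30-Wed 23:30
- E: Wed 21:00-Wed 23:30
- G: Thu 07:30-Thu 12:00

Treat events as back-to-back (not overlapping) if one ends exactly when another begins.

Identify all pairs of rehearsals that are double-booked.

Sorted by start: A, B, C, E, D, G, F, H.
B starts exactly when A ends (back-to-back, no overlap) — done with A.
C starts before B ends → B and C overlap.
E starts after B ends — done with B.
E starts before C ends → C and E overlap.
D starts before C ends → C and D overlap.
G starts after C ends — done with C.
D starts before E ends → E and D overlap.
G starts after E ends — done with E.
G starts after D ends — done with D.
F starts before G ends → G and F overlap.
H starts before G ends → G and H overlap.
H starts before F ends → F and H overlap.

B & C, C & D, C & E, D & E, F & G, F & H, G & H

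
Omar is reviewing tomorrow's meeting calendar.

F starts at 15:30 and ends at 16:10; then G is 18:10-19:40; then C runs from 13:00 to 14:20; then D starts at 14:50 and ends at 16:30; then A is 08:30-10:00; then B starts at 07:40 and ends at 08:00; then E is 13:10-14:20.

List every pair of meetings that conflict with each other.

C & E, D & F

Check each pair: they overlap iff neither finishes before the other starts.
Sorted by start: B, A, C, E, D, F, G.
A starts after B ends; B is clear from here.
C starts after A ends; A is clear from here.
E starts before C ends → C and E overlap.
D starts after C ends; C is clear from here.
D starts after E ends; E is clear from here.
F starts before D ends → D and F overlap.
G starts after D ends.
G starts after F ends.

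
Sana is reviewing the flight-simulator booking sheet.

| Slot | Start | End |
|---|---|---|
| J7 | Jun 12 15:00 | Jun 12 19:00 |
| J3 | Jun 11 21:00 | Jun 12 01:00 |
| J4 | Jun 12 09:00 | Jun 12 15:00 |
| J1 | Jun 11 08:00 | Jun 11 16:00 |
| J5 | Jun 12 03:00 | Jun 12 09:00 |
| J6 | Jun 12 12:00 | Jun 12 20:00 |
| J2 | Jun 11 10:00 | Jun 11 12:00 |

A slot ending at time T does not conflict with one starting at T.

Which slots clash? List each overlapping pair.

Sorted by start: J1, J2, J3, J5, J4, J6, J7.
J2 starts before J1 ends → J1 and J2 overlap.
J3 starts after J1 ends; J1 is clear from here.
J3 starts after J2 ends; J2 is clear from here.
J5 starts after J3 ends; J3 is clear from here.
J4 starts exactly when J5 ends (back-to-back, no overlap); J5 is clear from here.
J6 starts before J4 ends → J4 and J6 overlap.
J7 starts exactly when J4 ends (back-to-back, no overlap).
J7 starts before J6 ends → J6 and J7 overlap.

J1 & J2, J4 & J6, J6 & J7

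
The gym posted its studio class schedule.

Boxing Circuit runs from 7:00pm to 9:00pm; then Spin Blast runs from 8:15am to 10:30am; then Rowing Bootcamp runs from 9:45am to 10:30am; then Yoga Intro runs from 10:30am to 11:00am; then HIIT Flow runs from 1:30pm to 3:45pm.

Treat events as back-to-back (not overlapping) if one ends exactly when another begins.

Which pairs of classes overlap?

Rowing Bootcamp & Spin Blast

Sorted by start: Spin Blast, Rowing Bootcamp, Yoga Intro, HIIT Flow, Boxing Circuit.
Rowing Bootcamp starts before Spin Blast ends → Spin Blast and Rowing Bootcamp overlap.
Yoga Intro starts exactly when Spin Blast ends (back-to-back, no overlap), so nothing later overlaps Spin Blast either.
Yoga Intro starts exactly when Rowing Bootcamp ends (back-to-back, no overlap), so nothing later overlaps Rowing Bootcamp either.
HIIT Flow starts after Yoga Intro ends, so nothing later overlaps Yoga Intro either.
Boxing Circuit starts after HIIT Flow ends.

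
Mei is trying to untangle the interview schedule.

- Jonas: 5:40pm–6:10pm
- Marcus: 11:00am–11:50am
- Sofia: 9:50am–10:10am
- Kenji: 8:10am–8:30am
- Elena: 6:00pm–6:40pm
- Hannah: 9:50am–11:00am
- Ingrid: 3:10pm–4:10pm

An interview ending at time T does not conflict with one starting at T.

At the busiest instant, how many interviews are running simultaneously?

Walk through starts and ends in time order (an end at T is processed before a start at T):
8:10am start Kenji → 1
8:30am end Kenji → 0
9:50am start Hannah → 1
9:50am start Sofia → 2
10:10am end Sofia → 1
11:00am end Hannah → 0
11:00am start Marcus → 1
11:50am end Marcus → 0
3:10pm start Ingrid → 1
4:10pm end Ingrid → 0
5:40pm start Jonas → 1
6:00pm start Elena → 2
6:10pm end Jonas → 1
6:40pm end Elena → 0
Peak is 2, at 9:50am (Hannah, Sofia).

2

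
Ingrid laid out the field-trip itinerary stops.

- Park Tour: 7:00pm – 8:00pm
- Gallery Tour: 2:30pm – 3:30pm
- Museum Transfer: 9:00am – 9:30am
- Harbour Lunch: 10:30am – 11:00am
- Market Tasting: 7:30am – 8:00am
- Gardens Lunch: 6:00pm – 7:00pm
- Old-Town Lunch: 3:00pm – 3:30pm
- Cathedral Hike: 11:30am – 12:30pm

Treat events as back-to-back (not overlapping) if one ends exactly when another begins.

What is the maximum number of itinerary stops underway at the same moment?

Walk through starts and ends in time order (an end at T is processed before a start at T):
7:30am start Market Tasting → 1
8:00am end Market Tasting → 0
9:00am start Museum Transfer → 1
9:30am end Museum Transfer → 0
10:30am start Harbour Lunch → 1
11:00am end Harbour Lunch → 0
11:30am start Cathedral Hike → 1
12:30pm end Cathedral Hike → 0
2:30pm start Gallery Tour → 1
3:00pm start Old-Town Lunch → 2
3:30pm end Gallery Tour → 1
3:30pm end Old-Town Lunch → 0
6:00pm start Gardens Lunch → 1
7:00pm end Gardens Lunch → 0
7:00pm start Park Tour → 1
8:00pm end Park Tour → 0
Peak is 2, at 3:00pm (Gallery Tour, Old-Town Lunch).

2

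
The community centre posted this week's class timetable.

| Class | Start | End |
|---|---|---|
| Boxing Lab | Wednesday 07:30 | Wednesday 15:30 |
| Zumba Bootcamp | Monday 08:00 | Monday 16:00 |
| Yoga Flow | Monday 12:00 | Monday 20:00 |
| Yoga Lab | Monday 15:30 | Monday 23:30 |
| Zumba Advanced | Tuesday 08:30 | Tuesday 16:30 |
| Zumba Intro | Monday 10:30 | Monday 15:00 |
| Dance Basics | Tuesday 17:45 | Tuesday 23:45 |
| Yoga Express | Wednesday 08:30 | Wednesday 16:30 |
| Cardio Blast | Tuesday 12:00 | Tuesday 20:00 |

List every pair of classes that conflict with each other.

Boxing Lab & Yoga Express, Cardio Blast & Dance Basics, Cardio Blast & Zumba Advanced, Yoga Flow & Yoga Lab, Yoga Flow & Zumba Bootcamp, Yoga Flow & Zumba Intro, Yoga Lab & Zumba Bootcamp, Zumba Bootcamp & Zumba Intro

Sorted by start: Zumba Bootcamp, Zumba Intro, Yoga Flow, Yoga Lab, Zumba Advanced, Cardio Blast, Dance Basics, Boxing Lab, Yoga Express.
Zumba Intro starts before Zumba Bootcamp ends → Zumba Bootcamp and Zumba Intro overlap.
Yoga Flow starts before Zumba Bootcamp ends → Zumba Bootcamp and Yoga Flow overlap.
Yoga Lab starts before Zumba Bootcamp ends → Zumba Bootcamp and Yoga Lab overlap.
Zumba Advanced starts after Zumba Bootcamp ends — done with Zumba Bootcamp.
Yoga Flow starts before Zumba Intro ends → Zumba Intro and Yoga Flow overlap.
Yoga Lab starts after Zumba Intro ends — done with Zumba Intro.
Yoga Lab starts before Yoga Flow ends → Yoga Flow and Yoga Lab overlap.
Zumba Advanced starts after Yoga Flow ends — done with Yoga Flow.
Zumba Advanced starts after Yoga Lab ends — done with Yoga Lab.
Cardio Blast starts before Zumba Advanced ends → Zumba Advanced and Cardio Blast overlap.
Dance Basics starts after Zumba Advanced ends — done with Zumba Advanced.
Dance Basics starts before Cardio Blast ends → Cardio Blast and Dance Basics overlap.
Boxing Lab starts after Cardio Blast ends — done with Cardio Blast.
Boxing Lab starts after Dance Basics ends — done with Dance Basics.
Yoga Express starts before Boxing Lab ends → Boxing Lab and Yoga Express overlap.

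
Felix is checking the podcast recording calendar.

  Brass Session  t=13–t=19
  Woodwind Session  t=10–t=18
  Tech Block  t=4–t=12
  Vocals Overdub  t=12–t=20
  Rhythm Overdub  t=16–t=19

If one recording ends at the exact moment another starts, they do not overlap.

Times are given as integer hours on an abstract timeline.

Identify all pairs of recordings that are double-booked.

Brass Session & Rhythm Overdub, Brass Session & Vocals Overdub, Brass Session & Woodwind Session, Rhythm Overdub & Vocals Overdub, Rhythm Overdub & Woodwind Session, Tech Block & Woodwind Session, Vocals Overdub & Woodwind Session

Sorted by start: Tech Block, Woodwind Session, Vocals Overdub, Brass Session, Rhythm Overdub.
Woodwind Session starts before Tech Block ends → Tech Block and Woodwind Session overlap.
Vocals Overdub starts exactly when Tech Block ends (back-to-back, no overlap) — done with Tech Block.
Vocals Overdub starts before Woodwind Session ends → Woodwind Session and Vocals Overdub overlap.
Brass Session starts before Woodwind Session ends → Woodwind Session and Brass Session overlap.
Rhythm Overdub starts before Woodwind Session ends → Woodwind Session and Rhythm Overdub overlap.
Brass Session starts before Vocals Overdub ends → Vocals Overdub and Brass Session overlap.
Rhythm Overdub starts before Vocals Overdub ends → Vocals Overdub and Rhythm Overdub overlap.
Rhythm Overdub starts before Brass Session ends → Brass Session and Rhythm Overdub overlap.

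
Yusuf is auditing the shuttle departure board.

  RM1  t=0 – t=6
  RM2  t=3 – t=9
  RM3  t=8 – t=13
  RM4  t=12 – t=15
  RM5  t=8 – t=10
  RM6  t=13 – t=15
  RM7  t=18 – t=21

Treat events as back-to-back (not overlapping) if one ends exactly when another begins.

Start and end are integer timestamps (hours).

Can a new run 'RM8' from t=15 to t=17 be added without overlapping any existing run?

RM1: ends t=6 at or before RM8 starts t=15 → clear.
RM2: ends t=9 at or before RM8 starts t=15 → clear.
RM3: ends t=13 at or before RM8 starts t=15 → clear.
RM5: ends t=10 at or before RM8 starts t=15 → clear.
RM4: ends t=15 at or before RM8 starts t=15 → clear.
RM6: ends t=15 at or before RM8 starts t=15 → clear.
RM7: starts t=18 at or after RM8 ends t=17 → clear.

Yes — the slot is free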